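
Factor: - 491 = -491^1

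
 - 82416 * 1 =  - 82416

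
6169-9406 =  - 3237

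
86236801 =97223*887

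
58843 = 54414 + 4429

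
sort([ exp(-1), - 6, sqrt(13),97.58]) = [- 6, exp( - 1 ), sqrt (13), 97.58]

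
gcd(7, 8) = 1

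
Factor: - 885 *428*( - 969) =2^2*3^2*5^1  *  17^1*19^1*59^1*107^1 = 367037820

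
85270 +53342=138612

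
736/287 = 736/287 = 2.56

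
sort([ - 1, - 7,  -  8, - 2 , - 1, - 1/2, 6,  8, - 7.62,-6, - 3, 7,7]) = [ - 8 , - 7.62,- 7, - 6 , - 3, - 2, - 1 , - 1,  -  1/2, 6,7,  7,8]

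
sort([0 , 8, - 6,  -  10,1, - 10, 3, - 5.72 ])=[ - 10 , - 10,-6, - 5.72 , 0, 1, 3,8 ] 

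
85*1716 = 145860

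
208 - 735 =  - 527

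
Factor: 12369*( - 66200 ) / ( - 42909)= 2^3*5^2*7^1*19^1*31^1*331^1 * 14303^(  -  1) = 272942600/14303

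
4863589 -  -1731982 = 6595571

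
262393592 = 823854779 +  - 561461187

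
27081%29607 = 27081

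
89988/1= 89988  =  89988.00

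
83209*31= 2579479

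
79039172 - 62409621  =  16629551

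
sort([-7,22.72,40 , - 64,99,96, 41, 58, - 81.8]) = [ - 81.8, - 64,-7 , 22.72,40,41,  58,96, 99 ]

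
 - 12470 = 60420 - 72890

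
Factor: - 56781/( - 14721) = 27/7 = 3^3*7^( - 1)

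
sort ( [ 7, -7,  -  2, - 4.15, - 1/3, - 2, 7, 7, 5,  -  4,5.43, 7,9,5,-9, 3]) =[ -9 , - 7,  -  4.15, - 4, - 2, - 2 , - 1/3,3,5,  5, 5.43,7,7,  7,7 , 9]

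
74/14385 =74/14385 = 0.01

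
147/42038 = 147/42038 = 0.00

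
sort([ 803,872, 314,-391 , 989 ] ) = [ - 391, 314,803, 872,989] 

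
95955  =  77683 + 18272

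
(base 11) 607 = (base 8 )1335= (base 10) 733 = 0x2dd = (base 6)3221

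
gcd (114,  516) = 6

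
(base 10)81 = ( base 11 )74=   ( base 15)56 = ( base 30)2l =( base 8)121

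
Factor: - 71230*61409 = -2^1* 5^1 * 17^1 * 419^1*61409^1 = - 4374163070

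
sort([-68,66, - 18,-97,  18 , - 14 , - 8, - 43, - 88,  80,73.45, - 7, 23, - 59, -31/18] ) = [ - 97,-88,-68, - 59, - 43,-18, - 14, - 8, - 7, - 31/18,18, 23, 66,  73.45,80 ] 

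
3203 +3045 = 6248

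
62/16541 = 62/16541 =0.00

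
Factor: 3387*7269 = 3^2*1129^1*2423^1 =24620103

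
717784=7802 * 92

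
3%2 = 1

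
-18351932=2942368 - 21294300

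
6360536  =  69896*91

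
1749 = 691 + 1058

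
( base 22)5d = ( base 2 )1111011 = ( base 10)123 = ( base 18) 6f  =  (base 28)4B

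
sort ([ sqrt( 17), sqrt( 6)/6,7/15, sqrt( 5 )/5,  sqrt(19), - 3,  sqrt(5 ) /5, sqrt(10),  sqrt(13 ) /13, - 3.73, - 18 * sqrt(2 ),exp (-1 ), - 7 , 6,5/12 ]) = [-18*sqrt(2), -7, - 3.73, - 3,sqrt( 13) /13, exp( - 1),sqrt ( 6)/6,  5/12,  sqrt(  5)/5, sqrt( 5)/5,7/15,sqrt(10),sqrt( 17), sqrt( 19),6]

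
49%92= 49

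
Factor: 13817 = 41^1*337^1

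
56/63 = 8/9=   0.89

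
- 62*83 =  - 5146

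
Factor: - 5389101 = -3^2*598789^1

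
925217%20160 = 18017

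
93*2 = 186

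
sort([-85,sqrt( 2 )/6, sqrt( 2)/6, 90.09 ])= [-85, sqrt(2 )/6,sqrt(2)/6, 90.09] 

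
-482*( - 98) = 47236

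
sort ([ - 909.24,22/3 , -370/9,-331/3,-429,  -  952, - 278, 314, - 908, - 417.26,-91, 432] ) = [ - 952, - 909.24  , - 908,  -  429,  -  417.26, -278, - 331/3,-91,- 370/9, 22/3,314, 432 ] 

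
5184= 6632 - 1448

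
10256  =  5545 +4711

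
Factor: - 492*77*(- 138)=2^3*3^2*7^1*11^1*23^1*41^1 = 5227992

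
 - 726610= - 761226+34616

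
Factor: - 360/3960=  - 11^( - 1 ) = - 1/11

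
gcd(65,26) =13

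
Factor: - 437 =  - 19^1*23^1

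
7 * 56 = 392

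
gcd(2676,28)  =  4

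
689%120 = 89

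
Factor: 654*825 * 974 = 525521700  =  2^2*3^2*5^2*11^1*109^1*487^1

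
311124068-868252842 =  - 557128774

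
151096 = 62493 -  - 88603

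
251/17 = 14 + 13/17 =14.76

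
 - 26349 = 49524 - 75873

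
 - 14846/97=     -  154 + 92/97 =-  153.05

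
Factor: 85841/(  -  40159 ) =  - 12263/5737 = - 5737^( - 1 )*12263^1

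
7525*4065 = 30589125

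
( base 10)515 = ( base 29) hm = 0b1000000011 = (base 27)J2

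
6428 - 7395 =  - 967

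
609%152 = 1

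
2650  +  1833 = 4483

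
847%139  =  13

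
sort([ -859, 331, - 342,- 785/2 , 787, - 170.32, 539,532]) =[ - 859, - 785/2, - 342, - 170.32, 331 , 532, 539, 787 ]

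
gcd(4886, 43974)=4886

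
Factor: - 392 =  - 2^3*  7^2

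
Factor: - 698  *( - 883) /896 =2^ ( - 6)*7^(-1 ) * 349^1*883^1=308167/448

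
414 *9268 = 3836952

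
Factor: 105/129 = 35/43 = 5^1*7^1*43^( - 1) 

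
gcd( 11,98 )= 1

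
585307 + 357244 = 942551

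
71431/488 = 1171/8 = 146.38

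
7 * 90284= 631988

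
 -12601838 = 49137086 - 61738924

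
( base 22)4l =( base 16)6D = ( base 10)109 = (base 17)67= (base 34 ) 37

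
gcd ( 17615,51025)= 65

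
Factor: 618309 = 3^2 * 23^1 * 29^1 * 103^1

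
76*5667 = 430692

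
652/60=10+13/15 = 10.87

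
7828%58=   56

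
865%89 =64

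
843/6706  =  843/6706 = 0.13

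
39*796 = 31044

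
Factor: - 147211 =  -147211^1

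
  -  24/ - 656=3/82 = 0.04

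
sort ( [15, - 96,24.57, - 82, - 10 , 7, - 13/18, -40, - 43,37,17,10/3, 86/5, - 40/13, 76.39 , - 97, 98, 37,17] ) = [ - 97, - 96, - 82, - 43, - 40 ,- 10, - 40/13, - 13/18, 10/3, 7,15,17,17,86/5,24.57,37,37, 76.39,98]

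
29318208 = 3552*8254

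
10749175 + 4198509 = 14947684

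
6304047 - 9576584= - 3272537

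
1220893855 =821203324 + 399690531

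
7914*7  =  55398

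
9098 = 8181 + 917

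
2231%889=453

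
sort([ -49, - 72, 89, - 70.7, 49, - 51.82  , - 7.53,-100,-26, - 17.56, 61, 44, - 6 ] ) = [- 100,-72, - 70.7, - 51.82  , - 49, - 26, - 17.56, - 7.53, - 6, 44,49,61, 89 ]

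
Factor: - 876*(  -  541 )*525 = 248805900 = 2^2*3^2*5^2*7^1*73^1*541^1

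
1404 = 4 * 351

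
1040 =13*80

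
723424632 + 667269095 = 1390693727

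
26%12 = 2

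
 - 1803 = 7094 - 8897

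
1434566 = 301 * 4766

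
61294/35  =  61294/35  =  1751.26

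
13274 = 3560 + 9714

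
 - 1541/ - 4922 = 67/214 = 0.31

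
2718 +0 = 2718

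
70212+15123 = 85335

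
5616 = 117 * 48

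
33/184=33/184=0.18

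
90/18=5 = 5.00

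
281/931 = 281/931= 0.30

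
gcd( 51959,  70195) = 1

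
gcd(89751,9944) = 1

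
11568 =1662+9906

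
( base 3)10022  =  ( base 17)54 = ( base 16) 59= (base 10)89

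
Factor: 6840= 2^3*3^2*5^1*19^1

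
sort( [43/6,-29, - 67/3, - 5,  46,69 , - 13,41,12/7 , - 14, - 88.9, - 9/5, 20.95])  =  [  -  88.9, - 29,  -  67/3, - 14, - 13, - 5, - 9/5,12/7 , 43/6,20.95,41,46,69]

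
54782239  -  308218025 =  - 253435786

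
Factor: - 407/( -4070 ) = 2^(-1 )* 5^( - 1 ) = 1/10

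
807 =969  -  162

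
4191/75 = 1397/25 = 55.88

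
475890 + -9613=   466277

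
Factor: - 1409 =-1409^1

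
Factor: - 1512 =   -  2^3 * 3^3*7^1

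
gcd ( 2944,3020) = 4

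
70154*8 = 561232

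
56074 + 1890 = 57964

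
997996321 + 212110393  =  1210106714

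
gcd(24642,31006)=74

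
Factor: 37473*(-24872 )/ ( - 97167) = 2^3*7^( - 2)*661^( - 1 )*3109^1*12491^1 = 310676152/32389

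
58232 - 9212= 49020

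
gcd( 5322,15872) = 2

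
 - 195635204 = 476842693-672477897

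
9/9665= 9/9665= 0.00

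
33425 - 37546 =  - 4121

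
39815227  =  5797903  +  34017324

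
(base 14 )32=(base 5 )134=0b101100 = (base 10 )44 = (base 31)1D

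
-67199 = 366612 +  - 433811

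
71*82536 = 5860056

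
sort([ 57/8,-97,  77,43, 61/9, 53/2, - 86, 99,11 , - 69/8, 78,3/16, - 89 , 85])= [ - 97, - 89, - 86, - 69/8, 3/16,61/9, 57/8 , 11, 53/2,43, 77, 78,85, 99 ]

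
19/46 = 19/46 = 0.41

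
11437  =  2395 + 9042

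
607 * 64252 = 39000964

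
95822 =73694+22128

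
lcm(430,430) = 430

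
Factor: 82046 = 2^1*41023^1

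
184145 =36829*5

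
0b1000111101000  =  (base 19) CD5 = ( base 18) e2c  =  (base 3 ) 20021210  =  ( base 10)4584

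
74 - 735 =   -  661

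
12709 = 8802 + 3907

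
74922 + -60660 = 14262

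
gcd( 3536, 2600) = 104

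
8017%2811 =2395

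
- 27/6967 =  - 1 + 6940/6967 = - 0.00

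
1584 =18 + 1566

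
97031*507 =49194717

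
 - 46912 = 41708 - 88620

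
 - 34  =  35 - 69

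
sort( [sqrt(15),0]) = [ 0,sqrt( 15 ) ] 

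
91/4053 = 13/579 = 0.02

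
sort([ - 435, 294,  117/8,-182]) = [ - 435,-182, 117/8  ,  294 ]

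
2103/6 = 701/2 = 350.50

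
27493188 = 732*37559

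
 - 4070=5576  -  9646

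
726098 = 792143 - 66045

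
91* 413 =37583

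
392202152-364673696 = 27528456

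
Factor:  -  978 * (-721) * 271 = 191092398 = 2^1* 3^1*7^1 * 103^1*163^1*271^1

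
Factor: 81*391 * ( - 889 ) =- 28155519 = - 3^4*7^1*17^1 * 23^1*127^1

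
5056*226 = 1142656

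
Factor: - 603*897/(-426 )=180297/142 =2^( - 1)*3^2*13^1  *  23^1*67^1*71^( - 1) 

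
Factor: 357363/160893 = 673/303 = 3^ ( - 1)*101^( - 1 ) *673^1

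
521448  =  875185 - 353737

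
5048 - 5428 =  - 380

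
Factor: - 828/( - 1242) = 2^1*3^( - 1) = 2/3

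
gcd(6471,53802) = 9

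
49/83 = 49/83 = 0.59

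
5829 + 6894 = 12723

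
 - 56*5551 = -310856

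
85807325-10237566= 75569759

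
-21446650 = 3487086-24933736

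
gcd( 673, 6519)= 1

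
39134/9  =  39134/9 = 4348.22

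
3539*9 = 31851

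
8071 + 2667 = 10738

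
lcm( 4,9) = 36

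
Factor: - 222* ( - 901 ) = 2^1*3^1*17^1*37^1*53^1 = 200022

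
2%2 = 0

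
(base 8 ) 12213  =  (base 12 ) 3063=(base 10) 5259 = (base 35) 4A9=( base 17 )1136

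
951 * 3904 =3712704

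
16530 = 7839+8691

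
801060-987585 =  - 186525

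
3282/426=7 + 50/71 = 7.70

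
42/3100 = 21/1550 = 0.01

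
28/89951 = 28/89951 = 0.00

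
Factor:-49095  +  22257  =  - 26838 = -2^1*3^3*7^1*71^1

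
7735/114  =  67 +97/114 = 67.85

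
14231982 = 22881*622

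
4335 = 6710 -2375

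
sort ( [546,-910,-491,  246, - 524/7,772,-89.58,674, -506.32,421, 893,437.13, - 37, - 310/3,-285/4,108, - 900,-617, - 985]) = [ - 985,-910, - 900, - 617, - 506.32, - 491, - 310/3, - 89.58,-524/7,-285/4, - 37,108, 246, 421 , 437.13,546,674, 772,893 ] 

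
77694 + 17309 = 95003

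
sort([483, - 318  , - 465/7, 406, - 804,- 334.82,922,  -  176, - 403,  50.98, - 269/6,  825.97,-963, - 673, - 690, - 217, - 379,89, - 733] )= [ - 963 , - 804, -733 , - 690, - 673,-403,-379, - 334.82, - 318, - 217,-176, - 465/7,-269/6, 50.98  ,  89 , 406, 483, 825.97, 922]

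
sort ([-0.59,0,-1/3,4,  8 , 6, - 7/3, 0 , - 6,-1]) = [-6 , - 7/3,- 1, - 0.59,  -  1/3,0 , 0,  4,6,8]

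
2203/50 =44 + 3/50  =  44.06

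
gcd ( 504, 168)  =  168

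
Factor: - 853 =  - 853^1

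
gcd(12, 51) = 3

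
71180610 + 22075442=93256052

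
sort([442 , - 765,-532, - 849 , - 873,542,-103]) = [ -873, - 849, - 765, - 532,  -  103,  442 , 542]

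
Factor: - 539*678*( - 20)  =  7308840=2^3*3^1 * 5^1*7^2*11^1 * 113^1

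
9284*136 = 1262624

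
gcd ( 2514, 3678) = 6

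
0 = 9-9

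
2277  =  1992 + 285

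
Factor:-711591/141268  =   - 2^ ( - 2)*3^1* 193^1*1229^1*35317^( - 1) 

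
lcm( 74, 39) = 2886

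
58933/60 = 982  +  13/60 = 982.22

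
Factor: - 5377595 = -5^1 * 1075519^1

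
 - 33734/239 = -33734/239 = - 141.15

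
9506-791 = 8715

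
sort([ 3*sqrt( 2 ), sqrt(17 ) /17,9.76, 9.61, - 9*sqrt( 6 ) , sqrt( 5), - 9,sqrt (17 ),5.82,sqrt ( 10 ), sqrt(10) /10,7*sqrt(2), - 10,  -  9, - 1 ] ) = [-9*sqrt(6 ) , - 10,-9,  -  9, -1, sqrt(17 )/17, sqrt( 10)/10,sqrt( 5 ), sqrt(10 ) , sqrt(17 ), 3*sqrt(2),5.82, 9.61, 9.76,7*  sqrt(2) ]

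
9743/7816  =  1  +  1927/7816  =  1.25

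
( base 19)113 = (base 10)383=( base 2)101111111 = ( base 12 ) 27B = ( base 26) ej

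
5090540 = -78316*( - 65)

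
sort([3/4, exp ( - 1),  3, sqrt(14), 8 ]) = [exp( - 1 ),3/4, 3 , sqrt ( 14),8] 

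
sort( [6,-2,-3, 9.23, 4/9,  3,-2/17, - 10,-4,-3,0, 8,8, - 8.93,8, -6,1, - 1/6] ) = [ - 10,  -  8.93, - 6,- 4,-3, - 3,-2,  -  1/6,-2/17, 0,4/9,1,3, 6,8,8, 8,  9.23] 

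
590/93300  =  59/9330 =0.01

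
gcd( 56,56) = 56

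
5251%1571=538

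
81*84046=6807726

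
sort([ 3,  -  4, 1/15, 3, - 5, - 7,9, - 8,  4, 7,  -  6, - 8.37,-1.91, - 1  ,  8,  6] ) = [  -  8.37,  -  8,-7, - 6 ,  -  5,  -  4,  -  1.91,  -  1, 1/15,3, 3, 4,6, 7, 8,9]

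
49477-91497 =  - 42020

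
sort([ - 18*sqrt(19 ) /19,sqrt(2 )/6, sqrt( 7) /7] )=[ - 18*sqrt(19)/19, sqrt( 2)/6,sqrt(7)/7] 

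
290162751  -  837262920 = - 547100169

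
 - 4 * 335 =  - 1340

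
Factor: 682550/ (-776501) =  -  2^1*5^2*17^1* 967^( - 1 )=- 850/967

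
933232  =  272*3431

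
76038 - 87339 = -11301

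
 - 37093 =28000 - 65093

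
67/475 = 67/475 = 0.14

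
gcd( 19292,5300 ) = 212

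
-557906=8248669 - 8806575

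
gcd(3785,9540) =5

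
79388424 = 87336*909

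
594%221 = 152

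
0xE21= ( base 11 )2799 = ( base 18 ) B2H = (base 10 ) 3617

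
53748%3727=1570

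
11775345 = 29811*395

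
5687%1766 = 389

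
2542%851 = 840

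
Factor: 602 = 2^1*7^1 * 43^1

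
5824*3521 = 20506304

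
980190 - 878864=101326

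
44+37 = 81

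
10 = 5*2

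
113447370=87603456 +25843914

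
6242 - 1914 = 4328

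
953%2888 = 953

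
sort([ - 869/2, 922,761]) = [ - 869/2, 761, 922]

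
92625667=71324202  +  21301465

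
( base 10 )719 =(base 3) 222122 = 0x2cf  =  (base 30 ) nt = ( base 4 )23033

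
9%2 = 1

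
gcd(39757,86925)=1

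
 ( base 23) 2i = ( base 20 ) 34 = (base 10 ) 64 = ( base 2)1000000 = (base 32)20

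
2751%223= 75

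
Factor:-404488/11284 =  - 2^1*13^( - 1)*233^1 = -  466/13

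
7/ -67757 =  - 7/67757 = - 0.00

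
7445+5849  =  13294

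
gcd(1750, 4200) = 350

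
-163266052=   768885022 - 932151074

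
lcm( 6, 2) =6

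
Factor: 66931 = 66931^1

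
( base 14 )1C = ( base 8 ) 32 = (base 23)13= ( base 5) 101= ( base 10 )26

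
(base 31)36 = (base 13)78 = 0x63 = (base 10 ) 99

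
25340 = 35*724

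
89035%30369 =28297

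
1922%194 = 176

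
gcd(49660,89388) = 9932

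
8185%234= 229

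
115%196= 115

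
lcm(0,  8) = 0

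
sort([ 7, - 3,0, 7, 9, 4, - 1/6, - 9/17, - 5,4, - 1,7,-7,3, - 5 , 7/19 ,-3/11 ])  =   [ - 7, - 5 , - 5, - 3, - 1, - 9/17, - 3/11, - 1/6,0,7/19,3, 4,4 , 7, 7, 7,9 ] 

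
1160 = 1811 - 651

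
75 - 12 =63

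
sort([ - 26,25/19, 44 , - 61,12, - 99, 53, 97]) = [-99 ,-61, - 26,25/19, 12, 44, 53, 97 ]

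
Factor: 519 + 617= 2^4 *71^1 = 1136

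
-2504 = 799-3303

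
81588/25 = 81588/25= 3263.52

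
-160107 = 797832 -957939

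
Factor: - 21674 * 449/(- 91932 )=2^(-1 )* 3^( - 1)*47^( - 1)*163^( -1 )*449^1 * 10837^1 = 4865813/45966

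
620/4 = 155 = 155.00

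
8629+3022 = 11651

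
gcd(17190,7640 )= 1910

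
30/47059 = 30/47059 = 0.00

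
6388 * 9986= 63790568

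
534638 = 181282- - 353356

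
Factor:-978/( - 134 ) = 489/67 = 3^1*67^(  -  1 )*163^1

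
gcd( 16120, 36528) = 8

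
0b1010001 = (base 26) 33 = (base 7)144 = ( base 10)81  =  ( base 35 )2B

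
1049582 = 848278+201304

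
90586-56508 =34078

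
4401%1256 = 633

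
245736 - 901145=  - 655409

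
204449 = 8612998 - 8408549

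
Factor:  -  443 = - 443^1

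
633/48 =13 + 3/16 =13.19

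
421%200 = 21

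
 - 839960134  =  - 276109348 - 563850786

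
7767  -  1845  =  5922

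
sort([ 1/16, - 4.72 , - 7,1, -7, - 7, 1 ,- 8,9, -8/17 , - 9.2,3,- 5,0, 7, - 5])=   [ - 9.2,  -  8, - 7,  -  7, - 7 , - 5, - 5, - 4.72, - 8/17, 0,1/16, 1,1,3,7, 9 ]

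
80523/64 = 1258+11/64 = 1258.17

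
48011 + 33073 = 81084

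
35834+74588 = 110422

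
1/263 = 1/263 =0.00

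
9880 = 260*38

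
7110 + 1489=8599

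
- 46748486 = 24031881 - 70780367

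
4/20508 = 1/5127  =  0.00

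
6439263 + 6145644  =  12584907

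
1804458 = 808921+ 995537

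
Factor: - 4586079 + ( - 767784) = - 5353863 =-3^1*37^1 * 139^1 * 347^1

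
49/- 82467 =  - 1 + 1682/1683  =  - 0.00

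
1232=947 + 285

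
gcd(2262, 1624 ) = 58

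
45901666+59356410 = 105258076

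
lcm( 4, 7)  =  28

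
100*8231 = 823100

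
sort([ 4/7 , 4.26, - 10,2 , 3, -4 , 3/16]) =[- 10,  -  4, 3/16,4/7,2 , 3, 4.26]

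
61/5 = 61/5 = 12.20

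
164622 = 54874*3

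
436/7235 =436/7235  =  0.06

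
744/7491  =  248/2497 = 0.10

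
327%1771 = 327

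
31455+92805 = 124260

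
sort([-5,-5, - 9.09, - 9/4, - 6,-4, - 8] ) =[ - 9.09,  -  8,-6,-5, - 5 ,-4, - 9/4]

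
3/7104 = 1/2368 = 0.00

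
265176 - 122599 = 142577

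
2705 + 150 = 2855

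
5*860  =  4300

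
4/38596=1/9649= 0.00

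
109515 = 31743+77772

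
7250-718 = 6532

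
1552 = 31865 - 30313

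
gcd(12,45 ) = 3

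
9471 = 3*3157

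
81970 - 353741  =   - 271771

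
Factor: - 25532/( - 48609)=2^2 * 3^ ( - 2)*11^(-1)*13^1 = 52/99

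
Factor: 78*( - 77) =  - 6006 = - 2^1 *3^1*7^1*11^1*13^1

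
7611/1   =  7611 = 7611.00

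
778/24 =32 + 5/12 = 32.42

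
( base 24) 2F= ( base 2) 111111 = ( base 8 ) 77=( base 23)2h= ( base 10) 63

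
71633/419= 71633/419= 170.96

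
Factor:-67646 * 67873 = -4591336958 = -2^1*13^1*23^1 * 149^1*227^2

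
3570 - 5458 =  - 1888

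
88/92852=22/23213 = 0.00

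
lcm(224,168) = 672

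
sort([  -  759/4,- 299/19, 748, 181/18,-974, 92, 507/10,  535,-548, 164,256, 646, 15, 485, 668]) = [- 974, - 548, - 759/4, - 299/19,181/18, 15, 507/10,92, 164,256, 485, 535, 646,668,748 ]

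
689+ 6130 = 6819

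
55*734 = 40370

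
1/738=1/738=0.00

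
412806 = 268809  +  143997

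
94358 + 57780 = 152138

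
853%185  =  113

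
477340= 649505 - 172165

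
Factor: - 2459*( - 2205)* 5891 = 31941561645= 3^2 * 5^1*7^2*43^1*137^1*2459^1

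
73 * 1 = 73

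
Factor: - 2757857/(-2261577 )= 3^( - 1 )*1381^1 * 1997^1*753859^(  -  1)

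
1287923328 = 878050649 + 409872679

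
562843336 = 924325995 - 361482659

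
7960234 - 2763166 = 5197068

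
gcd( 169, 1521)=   169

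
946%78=10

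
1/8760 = 1/8760  =  0.00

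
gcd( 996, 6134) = 2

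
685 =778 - 93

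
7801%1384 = 881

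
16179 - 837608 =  - 821429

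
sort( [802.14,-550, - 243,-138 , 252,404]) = [-550, - 243, - 138,252,404,802.14 ] 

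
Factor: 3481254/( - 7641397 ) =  - 2^1*3^2*7^2 * 1117^( - 1 )  *3947^1*6841^( - 1 ) 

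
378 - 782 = - 404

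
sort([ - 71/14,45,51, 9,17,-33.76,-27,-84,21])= [-84,  -  33.76,-27, - 71/14 , 9,17,21,45, 51 ] 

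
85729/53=1617 + 28/53  =  1617.53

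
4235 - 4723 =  - 488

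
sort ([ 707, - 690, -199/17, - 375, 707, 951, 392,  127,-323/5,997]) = [ - 690, - 375, - 323/5, - 199/17,127, 392, 707, 707, 951, 997 ]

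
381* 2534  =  965454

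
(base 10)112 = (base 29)3P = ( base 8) 160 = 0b1110000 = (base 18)64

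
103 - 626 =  - 523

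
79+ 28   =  107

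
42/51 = 14/17 = 0.82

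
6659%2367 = 1925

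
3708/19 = 3708/19 = 195.16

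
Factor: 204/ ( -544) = - 3/8 = - 2^ (-3 )*3^1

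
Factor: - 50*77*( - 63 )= 242550 =2^1*3^2*5^2*7^2*11^1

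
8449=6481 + 1968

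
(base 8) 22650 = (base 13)4507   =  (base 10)9640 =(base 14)3728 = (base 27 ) D61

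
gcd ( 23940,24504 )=12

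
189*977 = 184653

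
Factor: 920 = 2^3*5^1*23^1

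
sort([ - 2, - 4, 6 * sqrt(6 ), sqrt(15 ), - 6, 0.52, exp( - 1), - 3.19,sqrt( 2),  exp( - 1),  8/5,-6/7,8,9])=[ - 6, - 4,-3.19, - 2 ,  -  6/7, exp(-1),  exp( - 1),0.52, sqrt ( 2) , 8/5,  sqrt(15), 8, 9, 6*sqrt( 6)] 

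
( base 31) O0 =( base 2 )1011101000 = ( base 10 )744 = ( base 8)1350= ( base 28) QG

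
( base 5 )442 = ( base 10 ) 122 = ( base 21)5H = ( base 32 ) 3q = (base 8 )172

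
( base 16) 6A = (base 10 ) 106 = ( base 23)4e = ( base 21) 51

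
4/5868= 1/1467 =0.00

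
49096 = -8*(-6137 )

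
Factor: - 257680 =-2^4 *5^1*3221^1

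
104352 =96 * 1087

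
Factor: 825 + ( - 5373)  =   - 4548 = - 2^2*3^1*379^1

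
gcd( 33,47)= 1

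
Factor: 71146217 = 151^1*457^1 * 1031^1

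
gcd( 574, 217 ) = 7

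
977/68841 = 977/68841=0.01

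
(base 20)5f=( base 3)11021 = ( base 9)137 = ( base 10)115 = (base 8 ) 163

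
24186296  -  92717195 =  - 68530899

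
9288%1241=601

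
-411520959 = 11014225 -422535184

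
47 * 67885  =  3190595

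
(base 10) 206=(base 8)316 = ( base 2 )11001110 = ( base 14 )10A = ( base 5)1311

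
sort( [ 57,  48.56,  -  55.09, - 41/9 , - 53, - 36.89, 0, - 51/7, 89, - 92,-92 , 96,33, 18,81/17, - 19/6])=[ - 92, -92, - 55.09 , - 53, - 36.89, - 51/7,- 41/9, - 19/6,  0,81/17 , 18,  33,  48.56,  57,89, 96]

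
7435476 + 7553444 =14988920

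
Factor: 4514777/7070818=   2^(- 1 )*37^1*461^(  -  1 ) *7669^( - 1)* 122021^1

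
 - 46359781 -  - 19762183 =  -26597598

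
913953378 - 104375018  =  809578360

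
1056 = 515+541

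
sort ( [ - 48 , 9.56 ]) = [ - 48,  9.56]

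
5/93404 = 5/93404=0.00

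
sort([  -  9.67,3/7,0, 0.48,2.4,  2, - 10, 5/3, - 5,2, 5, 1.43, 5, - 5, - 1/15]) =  [ - 10, - 9.67, - 5, - 5, - 1/15, 0, 3/7,0.48,1.43, 5/3,2, 2, 2.4, 5, 5]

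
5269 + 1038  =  6307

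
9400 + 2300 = 11700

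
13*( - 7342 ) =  - 95446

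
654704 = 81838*8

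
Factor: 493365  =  3^1*5^1*31^1*1061^1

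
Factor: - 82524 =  - 2^2*3^1*13^1*  23^2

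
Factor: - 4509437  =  -17^1*265261^1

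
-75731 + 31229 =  - 44502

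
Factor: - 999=-3^3*37^1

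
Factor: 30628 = 2^2*13^1*19^1*31^1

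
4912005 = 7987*615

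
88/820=22/205 = 0.11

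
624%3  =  0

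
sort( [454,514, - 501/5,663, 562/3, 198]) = [ -501/5,562/3,198,454,  514,663] 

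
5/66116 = 5/66116 =0.00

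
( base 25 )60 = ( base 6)410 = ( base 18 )86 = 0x96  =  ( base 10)150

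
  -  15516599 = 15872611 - 31389210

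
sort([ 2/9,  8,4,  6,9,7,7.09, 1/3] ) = [2/9,  1/3, 4,6,7,7.09,  8, 9 ] 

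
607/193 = 3 + 28/193 = 3.15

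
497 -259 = 238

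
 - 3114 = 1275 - 4389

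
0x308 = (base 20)1ig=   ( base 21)1fk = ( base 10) 776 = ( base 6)3332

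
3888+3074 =6962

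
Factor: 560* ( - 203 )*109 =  - 12391120 = - 2^4*5^1 *7^2*29^1*109^1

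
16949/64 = 264+ 53/64 = 264.83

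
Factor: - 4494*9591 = -43101954  =  - 2^1*3^2*7^1 *23^1*107^1*139^1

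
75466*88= 6641008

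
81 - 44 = 37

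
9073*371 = 3366083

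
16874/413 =286/7= 40.86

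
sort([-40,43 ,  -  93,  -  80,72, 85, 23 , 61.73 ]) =[  -  93, - 80,-40, 23, 43, 61.73,72, 85 ] 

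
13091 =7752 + 5339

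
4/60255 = 4/60255 = 0.00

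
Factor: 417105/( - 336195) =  - 13^1*23^1*241^(-1 )=   - 299/241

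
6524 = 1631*4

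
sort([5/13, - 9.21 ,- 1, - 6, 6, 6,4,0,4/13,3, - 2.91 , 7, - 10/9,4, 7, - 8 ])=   [-9.21, -8,- 6, - 2.91,-10/9, - 1,0, 4/13, 5/13,  3,4, 4,6,6,7,7]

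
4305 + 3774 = 8079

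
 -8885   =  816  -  9701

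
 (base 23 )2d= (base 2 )111011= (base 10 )59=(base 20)2j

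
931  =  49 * 19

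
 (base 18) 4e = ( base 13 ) 68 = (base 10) 86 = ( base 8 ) 126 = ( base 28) 32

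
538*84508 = 45465304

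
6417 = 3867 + 2550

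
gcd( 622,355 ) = 1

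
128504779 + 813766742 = 942271521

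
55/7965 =11/1593 = 0.01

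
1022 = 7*146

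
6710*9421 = 63214910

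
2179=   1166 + 1013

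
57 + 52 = 109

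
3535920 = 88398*40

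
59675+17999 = 77674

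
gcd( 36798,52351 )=1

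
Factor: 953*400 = 2^4*5^2*953^1  =  381200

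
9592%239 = 32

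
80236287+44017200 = 124253487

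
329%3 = 2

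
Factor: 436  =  2^2*109^1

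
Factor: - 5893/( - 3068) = 2^(-2 )*13^(-1 )*59^( - 1)*71^1*83^1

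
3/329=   3/329 = 0.01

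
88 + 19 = 107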